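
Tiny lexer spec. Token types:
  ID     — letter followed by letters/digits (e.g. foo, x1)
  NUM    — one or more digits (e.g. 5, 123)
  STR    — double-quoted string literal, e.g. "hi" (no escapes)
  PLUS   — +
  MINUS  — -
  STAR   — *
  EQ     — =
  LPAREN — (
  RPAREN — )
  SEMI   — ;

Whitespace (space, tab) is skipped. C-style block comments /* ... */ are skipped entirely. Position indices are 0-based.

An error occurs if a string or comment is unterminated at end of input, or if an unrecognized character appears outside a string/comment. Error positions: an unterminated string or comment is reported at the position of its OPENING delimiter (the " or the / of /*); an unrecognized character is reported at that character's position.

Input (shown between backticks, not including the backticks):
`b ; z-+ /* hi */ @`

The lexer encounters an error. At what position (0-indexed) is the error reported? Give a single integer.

Answer: 17

Derivation:
pos=0: emit ID 'b' (now at pos=1)
pos=2: emit SEMI ';'
pos=4: emit ID 'z' (now at pos=5)
pos=5: emit MINUS '-'
pos=6: emit PLUS '+'
pos=8: enter COMMENT mode (saw '/*')
exit COMMENT mode (now at pos=16)
pos=17: ERROR — unrecognized char '@'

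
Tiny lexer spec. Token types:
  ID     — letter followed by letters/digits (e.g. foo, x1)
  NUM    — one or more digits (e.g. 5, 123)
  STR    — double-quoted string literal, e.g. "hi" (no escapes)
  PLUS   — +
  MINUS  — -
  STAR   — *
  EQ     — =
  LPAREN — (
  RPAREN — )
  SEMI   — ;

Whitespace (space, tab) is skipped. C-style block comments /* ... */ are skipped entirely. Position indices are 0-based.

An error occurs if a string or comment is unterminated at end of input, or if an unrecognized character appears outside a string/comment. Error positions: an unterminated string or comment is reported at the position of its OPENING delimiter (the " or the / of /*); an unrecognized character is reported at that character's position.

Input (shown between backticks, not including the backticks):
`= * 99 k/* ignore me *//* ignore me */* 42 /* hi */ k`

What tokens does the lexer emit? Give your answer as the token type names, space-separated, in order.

pos=0: emit EQ '='
pos=2: emit STAR '*'
pos=4: emit NUM '99' (now at pos=6)
pos=7: emit ID 'k' (now at pos=8)
pos=8: enter COMMENT mode (saw '/*')
exit COMMENT mode (now at pos=23)
pos=23: enter COMMENT mode (saw '/*')
exit COMMENT mode (now at pos=38)
pos=38: emit STAR '*'
pos=40: emit NUM '42' (now at pos=42)
pos=43: enter COMMENT mode (saw '/*')
exit COMMENT mode (now at pos=51)
pos=52: emit ID 'k' (now at pos=53)
DONE. 7 tokens: [EQ, STAR, NUM, ID, STAR, NUM, ID]

Answer: EQ STAR NUM ID STAR NUM ID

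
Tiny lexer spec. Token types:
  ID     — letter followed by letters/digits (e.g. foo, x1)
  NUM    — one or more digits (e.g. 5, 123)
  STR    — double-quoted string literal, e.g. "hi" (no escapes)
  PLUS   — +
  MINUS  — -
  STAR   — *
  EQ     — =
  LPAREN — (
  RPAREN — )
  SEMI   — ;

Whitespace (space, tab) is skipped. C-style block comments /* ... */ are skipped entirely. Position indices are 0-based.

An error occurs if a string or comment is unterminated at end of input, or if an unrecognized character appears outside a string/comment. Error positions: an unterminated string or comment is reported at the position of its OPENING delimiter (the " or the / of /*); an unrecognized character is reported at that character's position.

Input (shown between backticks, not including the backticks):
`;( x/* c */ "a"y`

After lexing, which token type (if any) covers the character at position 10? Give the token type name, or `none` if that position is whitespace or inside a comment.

pos=0: emit SEMI ';'
pos=1: emit LPAREN '('
pos=3: emit ID 'x' (now at pos=4)
pos=4: enter COMMENT mode (saw '/*')
exit COMMENT mode (now at pos=11)
pos=12: enter STRING mode
pos=12: emit STR "a" (now at pos=15)
pos=15: emit ID 'y' (now at pos=16)
DONE. 5 tokens: [SEMI, LPAREN, ID, STR, ID]
Position 10: char is '/' -> none

Answer: none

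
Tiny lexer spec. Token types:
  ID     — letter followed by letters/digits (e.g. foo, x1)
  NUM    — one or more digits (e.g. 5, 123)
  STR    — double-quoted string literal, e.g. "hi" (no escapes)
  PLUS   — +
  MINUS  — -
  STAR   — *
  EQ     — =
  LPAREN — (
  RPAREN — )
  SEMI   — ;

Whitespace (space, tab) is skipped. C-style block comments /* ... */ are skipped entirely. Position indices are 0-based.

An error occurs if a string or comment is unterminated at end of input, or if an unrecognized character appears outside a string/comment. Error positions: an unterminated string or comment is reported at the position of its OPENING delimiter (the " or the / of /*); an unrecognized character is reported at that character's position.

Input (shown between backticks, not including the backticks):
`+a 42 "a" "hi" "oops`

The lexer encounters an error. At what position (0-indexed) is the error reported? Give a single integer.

pos=0: emit PLUS '+'
pos=1: emit ID 'a' (now at pos=2)
pos=3: emit NUM '42' (now at pos=5)
pos=6: enter STRING mode
pos=6: emit STR "a" (now at pos=9)
pos=10: enter STRING mode
pos=10: emit STR "hi" (now at pos=14)
pos=15: enter STRING mode
pos=15: ERROR — unterminated string

Answer: 15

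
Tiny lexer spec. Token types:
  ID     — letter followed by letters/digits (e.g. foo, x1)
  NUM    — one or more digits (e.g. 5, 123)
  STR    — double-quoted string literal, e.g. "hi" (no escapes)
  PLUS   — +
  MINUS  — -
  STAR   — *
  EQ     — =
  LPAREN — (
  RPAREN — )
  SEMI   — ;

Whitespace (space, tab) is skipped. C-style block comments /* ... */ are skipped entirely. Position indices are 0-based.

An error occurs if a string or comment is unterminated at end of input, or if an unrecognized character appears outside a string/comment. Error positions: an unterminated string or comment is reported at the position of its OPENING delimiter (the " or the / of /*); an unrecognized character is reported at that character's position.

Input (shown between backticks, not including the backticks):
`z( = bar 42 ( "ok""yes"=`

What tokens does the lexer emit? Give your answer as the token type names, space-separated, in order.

pos=0: emit ID 'z' (now at pos=1)
pos=1: emit LPAREN '('
pos=3: emit EQ '='
pos=5: emit ID 'bar' (now at pos=8)
pos=9: emit NUM '42' (now at pos=11)
pos=12: emit LPAREN '('
pos=14: enter STRING mode
pos=14: emit STR "ok" (now at pos=18)
pos=18: enter STRING mode
pos=18: emit STR "yes" (now at pos=23)
pos=23: emit EQ '='
DONE. 9 tokens: [ID, LPAREN, EQ, ID, NUM, LPAREN, STR, STR, EQ]

Answer: ID LPAREN EQ ID NUM LPAREN STR STR EQ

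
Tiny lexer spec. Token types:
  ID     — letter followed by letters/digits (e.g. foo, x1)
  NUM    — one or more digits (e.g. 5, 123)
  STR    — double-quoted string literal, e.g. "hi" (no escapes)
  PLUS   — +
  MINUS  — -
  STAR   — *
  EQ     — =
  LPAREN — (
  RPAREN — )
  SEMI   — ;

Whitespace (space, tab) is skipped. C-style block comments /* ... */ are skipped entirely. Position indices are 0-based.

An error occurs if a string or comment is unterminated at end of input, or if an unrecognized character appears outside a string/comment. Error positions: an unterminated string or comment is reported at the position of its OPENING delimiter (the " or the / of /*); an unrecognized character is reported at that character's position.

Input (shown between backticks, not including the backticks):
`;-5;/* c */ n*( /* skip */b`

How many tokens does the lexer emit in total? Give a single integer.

pos=0: emit SEMI ';'
pos=1: emit MINUS '-'
pos=2: emit NUM '5' (now at pos=3)
pos=3: emit SEMI ';'
pos=4: enter COMMENT mode (saw '/*')
exit COMMENT mode (now at pos=11)
pos=12: emit ID 'n' (now at pos=13)
pos=13: emit STAR '*'
pos=14: emit LPAREN '('
pos=16: enter COMMENT mode (saw '/*')
exit COMMENT mode (now at pos=26)
pos=26: emit ID 'b' (now at pos=27)
DONE. 8 tokens: [SEMI, MINUS, NUM, SEMI, ID, STAR, LPAREN, ID]

Answer: 8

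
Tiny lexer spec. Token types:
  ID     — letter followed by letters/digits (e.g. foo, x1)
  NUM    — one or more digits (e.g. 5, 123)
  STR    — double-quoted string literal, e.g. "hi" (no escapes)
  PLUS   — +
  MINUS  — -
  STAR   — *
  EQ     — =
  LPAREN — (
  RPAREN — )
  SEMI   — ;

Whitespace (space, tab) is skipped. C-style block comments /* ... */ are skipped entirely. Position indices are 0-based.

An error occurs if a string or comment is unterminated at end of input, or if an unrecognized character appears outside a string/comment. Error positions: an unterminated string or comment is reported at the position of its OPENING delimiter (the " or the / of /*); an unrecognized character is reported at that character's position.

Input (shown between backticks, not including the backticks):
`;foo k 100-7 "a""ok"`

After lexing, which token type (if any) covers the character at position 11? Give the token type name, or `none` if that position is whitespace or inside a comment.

Answer: NUM

Derivation:
pos=0: emit SEMI ';'
pos=1: emit ID 'foo' (now at pos=4)
pos=5: emit ID 'k' (now at pos=6)
pos=7: emit NUM '100' (now at pos=10)
pos=10: emit MINUS '-'
pos=11: emit NUM '7' (now at pos=12)
pos=13: enter STRING mode
pos=13: emit STR "a" (now at pos=16)
pos=16: enter STRING mode
pos=16: emit STR "ok" (now at pos=20)
DONE. 8 tokens: [SEMI, ID, ID, NUM, MINUS, NUM, STR, STR]
Position 11: char is '7' -> NUM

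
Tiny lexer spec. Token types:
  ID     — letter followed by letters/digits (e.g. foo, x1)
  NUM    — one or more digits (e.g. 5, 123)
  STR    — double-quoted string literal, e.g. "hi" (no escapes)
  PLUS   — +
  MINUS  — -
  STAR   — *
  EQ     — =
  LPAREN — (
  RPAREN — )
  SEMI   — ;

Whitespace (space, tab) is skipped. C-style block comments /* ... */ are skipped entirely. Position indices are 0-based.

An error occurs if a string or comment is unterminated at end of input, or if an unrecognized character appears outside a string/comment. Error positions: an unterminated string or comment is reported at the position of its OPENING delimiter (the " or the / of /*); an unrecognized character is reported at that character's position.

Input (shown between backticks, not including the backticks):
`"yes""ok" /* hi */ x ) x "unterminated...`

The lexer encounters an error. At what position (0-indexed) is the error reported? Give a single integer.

Answer: 25

Derivation:
pos=0: enter STRING mode
pos=0: emit STR "yes" (now at pos=5)
pos=5: enter STRING mode
pos=5: emit STR "ok" (now at pos=9)
pos=10: enter COMMENT mode (saw '/*')
exit COMMENT mode (now at pos=18)
pos=19: emit ID 'x' (now at pos=20)
pos=21: emit RPAREN ')'
pos=23: emit ID 'x' (now at pos=24)
pos=25: enter STRING mode
pos=25: ERROR — unterminated string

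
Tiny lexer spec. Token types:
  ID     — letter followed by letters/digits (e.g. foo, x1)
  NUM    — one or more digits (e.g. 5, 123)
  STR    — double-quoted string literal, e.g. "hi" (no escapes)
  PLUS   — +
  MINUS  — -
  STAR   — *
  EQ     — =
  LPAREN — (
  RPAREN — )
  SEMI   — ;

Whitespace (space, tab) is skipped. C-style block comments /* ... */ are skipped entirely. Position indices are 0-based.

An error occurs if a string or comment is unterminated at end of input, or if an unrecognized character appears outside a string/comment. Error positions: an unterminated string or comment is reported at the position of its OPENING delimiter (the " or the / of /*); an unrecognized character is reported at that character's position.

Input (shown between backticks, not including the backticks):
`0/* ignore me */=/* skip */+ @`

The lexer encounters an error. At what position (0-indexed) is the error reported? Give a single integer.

Answer: 29

Derivation:
pos=0: emit NUM '0' (now at pos=1)
pos=1: enter COMMENT mode (saw '/*')
exit COMMENT mode (now at pos=16)
pos=16: emit EQ '='
pos=17: enter COMMENT mode (saw '/*')
exit COMMENT mode (now at pos=27)
pos=27: emit PLUS '+'
pos=29: ERROR — unrecognized char '@'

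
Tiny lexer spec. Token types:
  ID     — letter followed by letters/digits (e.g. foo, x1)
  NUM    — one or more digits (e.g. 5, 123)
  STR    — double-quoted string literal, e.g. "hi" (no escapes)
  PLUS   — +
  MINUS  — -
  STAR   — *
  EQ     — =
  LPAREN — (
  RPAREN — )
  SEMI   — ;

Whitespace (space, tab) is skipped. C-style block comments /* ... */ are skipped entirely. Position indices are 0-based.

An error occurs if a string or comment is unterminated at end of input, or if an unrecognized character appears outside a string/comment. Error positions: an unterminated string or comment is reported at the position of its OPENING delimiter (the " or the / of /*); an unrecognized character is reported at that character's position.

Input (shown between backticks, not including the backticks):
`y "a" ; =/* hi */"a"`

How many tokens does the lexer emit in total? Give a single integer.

pos=0: emit ID 'y' (now at pos=1)
pos=2: enter STRING mode
pos=2: emit STR "a" (now at pos=5)
pos=6: emit SEMI ';'
pos=8: emit EQ '='
pos=9: enter COMMENT mode (saw '/*')
exit COMMENT mode (now at pos=17)
pos=17: enter STRING mode
pos=17: emit STR "a" (now at pos=20)
DONE. 5 tokens: [ID, STR, SEMI, EQ, STR]

Answer: 5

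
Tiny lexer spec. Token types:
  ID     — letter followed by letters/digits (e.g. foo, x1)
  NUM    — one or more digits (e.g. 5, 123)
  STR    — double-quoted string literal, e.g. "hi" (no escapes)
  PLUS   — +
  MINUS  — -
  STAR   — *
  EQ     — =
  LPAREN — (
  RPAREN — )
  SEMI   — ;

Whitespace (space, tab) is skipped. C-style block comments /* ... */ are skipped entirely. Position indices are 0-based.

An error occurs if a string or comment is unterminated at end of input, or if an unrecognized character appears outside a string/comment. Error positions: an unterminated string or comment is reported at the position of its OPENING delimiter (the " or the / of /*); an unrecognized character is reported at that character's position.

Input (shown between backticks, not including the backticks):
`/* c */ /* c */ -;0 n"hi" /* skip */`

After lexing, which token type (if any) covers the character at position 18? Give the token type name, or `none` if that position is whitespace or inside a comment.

pos=0: enter COMMENT mode (saw '/*')
exit COMMENT mode (now at pos=7)
pos=8: enter COMMENT mode (saw '/*')
exit COMMENT mode (now at pos=15)
pos=16: emit MINUS '-'
pos=17: emit SEMI ';'
pos=18: emit NUM '0' (now at pos=19)
pos=20: emit ID 'n' (now at pos=21)
pos=21: enter STRING mode
pos=21: emit STR "hi" (now at pos=25)
pos=26: enter COMMENT mode (saw '/*')
exit COMMENT mode (now at pos=36)
DONE. 5 tokens: [MINUS, SEMI, NUM, ID, STR]
Position 18: char is '0' -> NUM

Answer: NUM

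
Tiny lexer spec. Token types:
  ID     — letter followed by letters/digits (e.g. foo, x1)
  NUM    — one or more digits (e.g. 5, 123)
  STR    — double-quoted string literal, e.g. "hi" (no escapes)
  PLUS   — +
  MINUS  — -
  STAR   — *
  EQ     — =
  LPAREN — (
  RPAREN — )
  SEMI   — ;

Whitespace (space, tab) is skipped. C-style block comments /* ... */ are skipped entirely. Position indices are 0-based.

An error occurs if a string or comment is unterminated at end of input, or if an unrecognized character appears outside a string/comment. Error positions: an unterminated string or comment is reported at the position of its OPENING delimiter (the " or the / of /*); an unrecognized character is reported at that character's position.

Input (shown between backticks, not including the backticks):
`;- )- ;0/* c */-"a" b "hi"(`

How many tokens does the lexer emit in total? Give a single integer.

Answer: 11

Derivation:
pos=0: emit SEMI ';'
pos=1: emit MINUS '-'
pos=3: emit RPAREN ')'
pos=4: emit MINUS '-'
pos=6: emit SEMI ';'
pos=7: emit NUM '0' (now at pos=8)
pos=8: enter COMMENT mode (saw '/*')
exit COMMENT mode (now at pos=15)
pos=15: emit MINUS '-'
pos=16: enter STRING mode
pos=16: emit STR "a" (now at pos=19)
pos=20: emit ID 'b' (now at pos=21)
pos=22: enter STRING mode
pos=22: emit STR "hi" (now at pos=26)
pos=26: emit LPAREN '('
DONE. 11 tokens: [SEMI, MINUS, RPAREN, MINUS, SEMI, NUM, MINUS, STR, ID, STR, LPAREN]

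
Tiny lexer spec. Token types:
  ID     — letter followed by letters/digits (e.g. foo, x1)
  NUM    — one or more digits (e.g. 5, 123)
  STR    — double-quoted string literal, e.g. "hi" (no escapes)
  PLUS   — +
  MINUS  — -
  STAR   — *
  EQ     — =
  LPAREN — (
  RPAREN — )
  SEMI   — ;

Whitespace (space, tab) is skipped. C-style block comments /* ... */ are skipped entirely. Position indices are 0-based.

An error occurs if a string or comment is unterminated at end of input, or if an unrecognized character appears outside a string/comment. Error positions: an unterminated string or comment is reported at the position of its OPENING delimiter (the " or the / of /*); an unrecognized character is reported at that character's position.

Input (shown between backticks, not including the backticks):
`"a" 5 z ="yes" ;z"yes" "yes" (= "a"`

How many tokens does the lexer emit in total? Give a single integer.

Answer: 12

Derivation:
pos=0: enter STRING mode
pos=0: emit STR "a" (now at pos=3)
pos=4: emit NUM '5' (now at pos=5)
pos=6: emit ID 'z' (now at pos=7)
pos=8: emit EQ '='
pos=9: enter STRING mode
pos=9: emit STR "yes" (now at pos=14)
pos=15: emit SEMI ';'
pos=16: emit ID 'z' (now at pos=17)
pos=17: enter STRING mode
pos=17: emit STR "yes" (now at pos=22)
pos=23: enter STRING mode
pos=23: emit STR "yes" (now at pos=28)
pos=29: emit LPAREN '('
pos=30: emit EQ '='
pos=32: enter STRING mode
pos=32: emit STR "a" (now at pos=35)
DONE. 12 tokens: [STR, NUM, ID, EQ, STR, SEMI, ID, STR, STR, LPAREN, EQ, STR]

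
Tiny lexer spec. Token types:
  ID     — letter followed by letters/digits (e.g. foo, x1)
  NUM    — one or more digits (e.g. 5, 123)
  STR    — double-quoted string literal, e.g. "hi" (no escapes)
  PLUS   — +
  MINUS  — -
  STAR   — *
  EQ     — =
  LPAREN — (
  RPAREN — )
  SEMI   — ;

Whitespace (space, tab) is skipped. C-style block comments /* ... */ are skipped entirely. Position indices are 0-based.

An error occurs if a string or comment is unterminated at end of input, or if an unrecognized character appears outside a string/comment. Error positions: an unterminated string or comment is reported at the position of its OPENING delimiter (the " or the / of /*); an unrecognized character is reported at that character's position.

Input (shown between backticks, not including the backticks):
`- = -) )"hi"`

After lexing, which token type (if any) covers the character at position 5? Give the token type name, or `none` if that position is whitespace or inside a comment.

pos=0: emit MINUS '-'
pos=2: emit EQ '='
pos=4: emit MINUS '-'
pos=5: emit RPAREN ')'
pos=7: emit RPAREN ')'
pos=8: enter STRING mode
pos=8: emit STR "hi" (now at pos=12)
DONE. 6 tokens: [MINUS, EQ, MINUS, RPAREN, RPAREN, STR]
Position 5: char is ')' -> RPAREN

Answer: RPAREN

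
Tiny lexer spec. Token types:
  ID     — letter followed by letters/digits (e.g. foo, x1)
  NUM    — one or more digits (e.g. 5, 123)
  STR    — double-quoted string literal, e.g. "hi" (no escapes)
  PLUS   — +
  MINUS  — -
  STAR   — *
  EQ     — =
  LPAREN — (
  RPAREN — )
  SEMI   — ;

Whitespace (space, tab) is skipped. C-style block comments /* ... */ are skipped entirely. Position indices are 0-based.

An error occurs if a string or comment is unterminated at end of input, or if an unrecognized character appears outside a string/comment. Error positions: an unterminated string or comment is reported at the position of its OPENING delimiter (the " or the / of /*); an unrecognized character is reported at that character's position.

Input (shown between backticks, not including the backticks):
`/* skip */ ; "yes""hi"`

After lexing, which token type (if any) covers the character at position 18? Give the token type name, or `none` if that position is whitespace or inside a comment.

Answer: STR

Derivation:
pos=0: enter COMMENT mode (saw '/*')
exit COMMENT mode (now at pos=10)
pos=11: emit SEMI ';'
pos=13: enter STRING mode
pos=13: emit STR "yes" (now at pos=18)
pos=18: enter STRING mode
pos=18: emit STR "hi" (now at pos=22)
DONE. 3 tokens: [SEMI, STR, STR]
Position 18: char is '"' -> STR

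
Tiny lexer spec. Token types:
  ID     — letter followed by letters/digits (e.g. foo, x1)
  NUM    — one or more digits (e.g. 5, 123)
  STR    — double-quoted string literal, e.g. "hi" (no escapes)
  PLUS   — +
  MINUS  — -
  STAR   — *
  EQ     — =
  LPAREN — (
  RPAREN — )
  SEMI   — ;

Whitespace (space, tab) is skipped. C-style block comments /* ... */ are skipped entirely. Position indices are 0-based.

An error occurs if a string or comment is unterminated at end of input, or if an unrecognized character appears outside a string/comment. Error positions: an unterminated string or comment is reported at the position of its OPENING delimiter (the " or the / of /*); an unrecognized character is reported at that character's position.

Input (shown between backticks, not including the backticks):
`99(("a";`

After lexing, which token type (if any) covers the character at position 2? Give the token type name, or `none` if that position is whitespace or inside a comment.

pos=0: emit NUM '99' (now at pos=2)
pos=2: emit LPAREN '('
pos=3: emit LPAREN '('
pos=4: enter STRING mode
pos=4: emit STR "a" (now at pos=7)
pos=7: emit SEMI ';'
DONE. 5 tokens: [NUM, LPAREN, LPAREN, STR, SEMI]
Position 2: char is '(' -> LPAREN

Answer: LPAREN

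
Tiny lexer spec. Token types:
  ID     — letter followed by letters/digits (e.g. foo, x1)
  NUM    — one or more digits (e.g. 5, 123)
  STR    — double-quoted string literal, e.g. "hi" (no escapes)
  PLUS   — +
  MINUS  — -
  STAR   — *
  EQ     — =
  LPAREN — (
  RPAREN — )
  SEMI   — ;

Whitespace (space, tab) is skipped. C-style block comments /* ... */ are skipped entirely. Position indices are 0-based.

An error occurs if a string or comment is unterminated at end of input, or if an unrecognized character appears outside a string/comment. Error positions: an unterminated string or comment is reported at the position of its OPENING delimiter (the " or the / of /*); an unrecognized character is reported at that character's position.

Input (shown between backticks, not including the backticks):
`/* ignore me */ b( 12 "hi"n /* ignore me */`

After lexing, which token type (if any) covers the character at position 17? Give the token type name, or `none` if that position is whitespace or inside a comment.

pos=0: enter COMMENT mode (saw '/*')
exit COMMENT mode (now at pos=15)
pos=16: emit ID 'b' (now at pos=17)
pos=17: emit LPAREN '('
pos=19: emit NUM '12' (now at pos=21)
pos=22: enter STRING mode
pos=22: emit STR "hi" (now at pos=26)
pos=26: emit ID 'n' (now at pos=27)
pos=28: enter COMMENT mode (saw '/*')
exit COMMENT mode (now at pos=43)
DONE. 5 tokens: [ID, LPAREN, NUM, STR, ID]
Position 17: char is '(' -> LPAREN

Answer: LPAREN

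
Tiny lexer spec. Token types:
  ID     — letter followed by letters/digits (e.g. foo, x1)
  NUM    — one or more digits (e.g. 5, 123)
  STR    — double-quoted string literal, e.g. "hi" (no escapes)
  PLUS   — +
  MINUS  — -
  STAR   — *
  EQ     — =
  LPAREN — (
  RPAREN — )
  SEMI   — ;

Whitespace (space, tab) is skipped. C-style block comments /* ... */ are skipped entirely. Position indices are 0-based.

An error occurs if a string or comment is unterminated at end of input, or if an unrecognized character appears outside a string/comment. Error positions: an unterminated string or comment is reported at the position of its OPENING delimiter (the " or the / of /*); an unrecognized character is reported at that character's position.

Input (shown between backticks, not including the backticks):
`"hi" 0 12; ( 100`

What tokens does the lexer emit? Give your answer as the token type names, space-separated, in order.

pos=0: enter STRING mode
pos=0: emit STR "hi" (now at pos=4)
pos=5: emit NUM '0' (now at pos=6)
pos=7: emit NUM '12' (now at pos=9)
pos=9: emit SEMI ';'
pos=11: emit LPAREN '('
pos=13: emit NUM '100' (now at pos=16)
DONE. 6 tokens: [STR, NUM, NUM, SEMI, LPAREN, NUM]

Answer: STR NUM NUM SEMI LPAREN NUM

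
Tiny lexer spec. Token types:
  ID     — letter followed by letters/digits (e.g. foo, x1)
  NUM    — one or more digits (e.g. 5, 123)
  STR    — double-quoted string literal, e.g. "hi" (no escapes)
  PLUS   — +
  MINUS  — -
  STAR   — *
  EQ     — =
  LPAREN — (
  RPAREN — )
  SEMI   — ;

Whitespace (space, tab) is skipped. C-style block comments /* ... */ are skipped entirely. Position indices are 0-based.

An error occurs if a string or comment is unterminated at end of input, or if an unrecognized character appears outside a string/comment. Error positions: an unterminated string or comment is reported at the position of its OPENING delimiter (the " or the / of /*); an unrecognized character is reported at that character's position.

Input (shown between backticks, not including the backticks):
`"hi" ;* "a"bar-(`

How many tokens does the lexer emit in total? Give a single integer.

Answer: 7

Derivation:
pos=0: enter STRING mode
pos=0: emit STR "hi" (now at pos=4)
pos=5: emit SEMI ';'
pos=6: emit STAR '*'
pos=8: enter STRING mode
pos=8: emit STR "a" (now at pos=11)
pos=11: emit ID 'bar' (now at pos=14)
pos=14: emit MINUS '-'
pos=15: emit LPAREN '('
DONE. 7 tokens: [STR, SEMI, STAR, STR, ID, MINUS, LPAREN]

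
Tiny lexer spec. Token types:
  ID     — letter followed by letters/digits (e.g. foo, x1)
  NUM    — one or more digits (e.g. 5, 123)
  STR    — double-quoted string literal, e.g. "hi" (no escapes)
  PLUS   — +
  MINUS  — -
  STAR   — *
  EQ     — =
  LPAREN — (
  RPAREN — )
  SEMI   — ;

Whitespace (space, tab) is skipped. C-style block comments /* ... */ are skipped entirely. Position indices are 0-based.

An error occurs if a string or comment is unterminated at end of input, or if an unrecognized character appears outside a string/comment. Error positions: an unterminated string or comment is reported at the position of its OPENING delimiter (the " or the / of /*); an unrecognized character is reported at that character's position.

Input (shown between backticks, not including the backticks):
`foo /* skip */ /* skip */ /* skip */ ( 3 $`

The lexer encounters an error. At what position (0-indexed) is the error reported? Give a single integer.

pos=0: emit ID 'foo' (now at pos=3)
pos=4: enter COMMENT mode (saw '/*')
exit COMMENT mode (now at pos=14)
pos=15: enter COMMENT mode (saw '/*')
exit COMMENT mode (now at pos=25)
pos=26: enter COMMENT mode (saw '/*')
exit COMMENT mode (now at pos=36)
pos=37: emit LPAREN '('
pos=39: emit NUM '3' (now at pos=40)
pos=41: ERROR — unrecognized char '$'

Answer: 41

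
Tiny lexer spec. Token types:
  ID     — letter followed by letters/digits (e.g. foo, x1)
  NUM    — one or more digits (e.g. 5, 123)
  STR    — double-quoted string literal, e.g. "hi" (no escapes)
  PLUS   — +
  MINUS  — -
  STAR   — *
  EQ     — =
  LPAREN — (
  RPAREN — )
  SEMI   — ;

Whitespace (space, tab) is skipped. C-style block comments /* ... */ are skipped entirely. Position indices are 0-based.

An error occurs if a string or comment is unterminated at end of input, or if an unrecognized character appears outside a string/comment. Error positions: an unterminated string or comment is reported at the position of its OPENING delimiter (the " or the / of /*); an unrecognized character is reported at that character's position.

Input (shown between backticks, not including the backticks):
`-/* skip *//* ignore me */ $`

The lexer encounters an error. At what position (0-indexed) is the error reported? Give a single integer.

Answer: 27

Derivation:
pos=0: emit MINUS '-'
pos=1: enter COMMENT mode (saw '/*')
exit COMMENT mode (now at pos=11)
pos=11: enter COMMENT mode (saw '/*')
exit COMMENT mode (now at pos=26)
pos=27: ERROR — unrecognized char '$'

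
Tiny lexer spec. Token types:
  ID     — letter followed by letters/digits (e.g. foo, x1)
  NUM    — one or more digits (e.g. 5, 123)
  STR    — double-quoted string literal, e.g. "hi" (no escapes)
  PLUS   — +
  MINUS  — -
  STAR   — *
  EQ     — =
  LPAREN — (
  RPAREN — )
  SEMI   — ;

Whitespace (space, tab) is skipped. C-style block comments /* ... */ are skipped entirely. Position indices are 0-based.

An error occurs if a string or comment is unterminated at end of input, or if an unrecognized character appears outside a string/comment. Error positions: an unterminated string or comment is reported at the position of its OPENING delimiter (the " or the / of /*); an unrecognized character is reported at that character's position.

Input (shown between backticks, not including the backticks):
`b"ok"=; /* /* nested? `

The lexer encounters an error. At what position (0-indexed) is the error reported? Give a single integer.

pos=0: emit ID 'b' (now at pos=1)
pos=1: enter STRING mode
pos=1: emit STR "ok" (now at pos=5)
pos=5: emit EQ '='
pos=6: emit SEMI ';'
pos=8: enter COMMENT mode (saw '/*')
pos=8: ERROR — unterminated comment (reached EOF)

Answer: 8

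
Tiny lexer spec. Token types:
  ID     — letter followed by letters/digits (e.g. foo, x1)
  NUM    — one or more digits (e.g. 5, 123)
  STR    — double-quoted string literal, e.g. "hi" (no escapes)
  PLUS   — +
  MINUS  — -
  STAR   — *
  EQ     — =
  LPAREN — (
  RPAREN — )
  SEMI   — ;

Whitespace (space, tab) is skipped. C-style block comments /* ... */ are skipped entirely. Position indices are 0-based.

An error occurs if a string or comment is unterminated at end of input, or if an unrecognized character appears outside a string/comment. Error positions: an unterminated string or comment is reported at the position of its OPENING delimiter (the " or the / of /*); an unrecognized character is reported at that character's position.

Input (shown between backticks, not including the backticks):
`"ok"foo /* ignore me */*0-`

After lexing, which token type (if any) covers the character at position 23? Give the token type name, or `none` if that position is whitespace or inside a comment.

pos=0: enter STRING mode
pos=0: emit STR "ok" (now at pos=4)
pos=4: emit ID 'foo' (now at pos=7)
pos=8: enter COMMENT mode (saw '/*')
exit COMMENT mode (now at pos=23)
pos=23: emit STAR '*'
pos=24: emit NUM '0' (now at pos=25)
pos=25: emit MINUS '-'
DONE. 5 tokens: [STR, ID, STAR, NUM, MINUS]
Position 23: char is '*' -> STAR

Answer: STAR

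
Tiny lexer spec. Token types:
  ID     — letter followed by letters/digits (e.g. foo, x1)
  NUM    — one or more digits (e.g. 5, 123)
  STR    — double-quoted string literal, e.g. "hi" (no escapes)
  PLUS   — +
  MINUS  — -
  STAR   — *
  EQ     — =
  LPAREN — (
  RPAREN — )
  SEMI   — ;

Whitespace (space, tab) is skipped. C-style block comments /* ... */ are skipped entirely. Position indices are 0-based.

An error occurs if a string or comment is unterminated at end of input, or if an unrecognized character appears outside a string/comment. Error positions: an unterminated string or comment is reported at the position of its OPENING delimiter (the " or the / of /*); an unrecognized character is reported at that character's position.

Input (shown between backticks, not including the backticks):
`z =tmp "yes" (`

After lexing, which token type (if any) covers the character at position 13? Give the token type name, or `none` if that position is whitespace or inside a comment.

Answer: LPAREN

Derivation:
pos=0: emit ID 'z' (now at pos=1)
pos=2: emit EQ '='
pos=3: emit ID 'tmp' (now at pos=6)
pos=7: enter STRING mode
pos=7: emit STR "yes" (now at pos=12)
pos=13: emit LPAREN '('
DONE. 5 tokens: [ID, EQ, ID, STR, LPAREN]
Position 13: char is '(' -> LPAREN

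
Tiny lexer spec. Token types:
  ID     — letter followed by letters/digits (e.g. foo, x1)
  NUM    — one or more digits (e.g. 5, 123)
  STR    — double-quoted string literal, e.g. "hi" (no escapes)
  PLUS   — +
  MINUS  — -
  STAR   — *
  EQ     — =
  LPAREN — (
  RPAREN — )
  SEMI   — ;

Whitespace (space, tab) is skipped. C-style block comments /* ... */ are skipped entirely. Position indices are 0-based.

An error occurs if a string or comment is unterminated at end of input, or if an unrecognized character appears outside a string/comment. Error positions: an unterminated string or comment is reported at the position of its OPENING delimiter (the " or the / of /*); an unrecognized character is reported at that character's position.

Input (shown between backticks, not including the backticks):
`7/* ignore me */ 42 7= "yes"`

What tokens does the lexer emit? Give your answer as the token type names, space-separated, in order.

Answer: NUM NUM NUM EQ STR

Derivation:
pos=0: emit NUM '7' (now at pos=1)
pos=1: enter COMMENT mode (saw '/*')
exit COMMENT mode (now at pos=16)
pos=17: emit NUM '42' (now at pos=19)
pos=20: emit NUM '7' (now at pos=21)
pos=21: emit EQ '='
pos=23: enter STRING mode
pos=23: emit STR "yes" (now at pos=28)
DONE. 5 tokens: [NUM, NUM, NUM, EQ, STR]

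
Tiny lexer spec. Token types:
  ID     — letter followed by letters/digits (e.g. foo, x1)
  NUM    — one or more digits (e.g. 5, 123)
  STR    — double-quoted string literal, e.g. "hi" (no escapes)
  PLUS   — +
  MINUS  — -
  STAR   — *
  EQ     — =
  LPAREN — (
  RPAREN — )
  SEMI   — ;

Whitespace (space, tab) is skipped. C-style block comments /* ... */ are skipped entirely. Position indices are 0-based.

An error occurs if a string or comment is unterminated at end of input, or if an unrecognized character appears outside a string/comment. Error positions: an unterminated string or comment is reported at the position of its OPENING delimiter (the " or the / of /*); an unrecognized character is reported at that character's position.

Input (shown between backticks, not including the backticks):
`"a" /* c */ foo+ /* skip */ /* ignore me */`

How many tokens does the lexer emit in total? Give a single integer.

pos=0: enter STRING mode
pos=0: emit STR "a" (now at pos=3)
pos=4: enter COMMENT mode (saw '/*')
exit COMMENT mode (now at pos=11)
pos=12: emit ID 'foo' (now at pos=15)
pos=15: emit PLUS '+'
pos=17: enter COMMENT mode (saw '/*')
exit COMMENT mode (now at pos=27)
pos=28: enter COMMENT mode (saw '/*')
exit COMMENT mode (now at pos=43)
DONE. 3 tokens: [STR, ID, PLUS]

Answer: 3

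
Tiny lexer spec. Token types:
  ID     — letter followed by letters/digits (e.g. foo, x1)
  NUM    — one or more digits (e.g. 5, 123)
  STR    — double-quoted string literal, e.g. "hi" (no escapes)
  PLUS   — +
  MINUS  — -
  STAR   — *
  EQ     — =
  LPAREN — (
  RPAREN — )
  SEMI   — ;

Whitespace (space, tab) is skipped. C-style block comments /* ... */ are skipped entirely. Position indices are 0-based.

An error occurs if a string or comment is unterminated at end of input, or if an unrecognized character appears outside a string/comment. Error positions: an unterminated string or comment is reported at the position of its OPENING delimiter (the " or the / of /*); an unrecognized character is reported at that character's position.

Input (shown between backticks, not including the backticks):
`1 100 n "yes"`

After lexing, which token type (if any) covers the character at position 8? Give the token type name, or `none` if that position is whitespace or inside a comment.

pos=0: emit NUM '1' (now at pos=1)
pos=2: emit NUM '100' (now at pos=5)
pos=6: emit ID 'n' (now at pos=7)
pos=8: enter STRING mode
pos=8: emit STR "yes" (now at pos=13)
DONE. 4 tokens: [NUM, NUM, ID, STR]
Position 8: char is '"' -> STR

Answer: STR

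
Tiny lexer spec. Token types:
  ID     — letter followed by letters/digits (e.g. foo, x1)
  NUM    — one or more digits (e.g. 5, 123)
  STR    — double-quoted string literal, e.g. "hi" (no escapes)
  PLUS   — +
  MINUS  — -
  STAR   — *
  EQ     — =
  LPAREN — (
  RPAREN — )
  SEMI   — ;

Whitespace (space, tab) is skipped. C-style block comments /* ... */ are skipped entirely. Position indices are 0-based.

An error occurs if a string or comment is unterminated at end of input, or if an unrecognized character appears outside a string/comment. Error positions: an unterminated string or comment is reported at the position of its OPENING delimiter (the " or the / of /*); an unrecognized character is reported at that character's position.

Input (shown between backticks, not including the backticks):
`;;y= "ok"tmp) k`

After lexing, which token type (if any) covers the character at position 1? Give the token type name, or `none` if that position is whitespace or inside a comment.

pos=0: emit SEMI ';'
pos=1: emit SEMI ';'
pos=2: emit ID 'y' (now at pos=3)
pos=3: emit EQ '='
pos=5: enter STRING mode
pos=5: emit STR "ok" (now at pos=9)
pos=9: emit ID 'tmp' (now at pos=12)
pos=12: emit RPAREN ')'
pos=14: emit ID 'k' (now at pos=15)
DONE. 8 tokens: [SEMI, SEMI, ID, EQ, STR, ID, RPAREN, ID]
Position 1: char is ';' -> SEMI

Answer: SEMI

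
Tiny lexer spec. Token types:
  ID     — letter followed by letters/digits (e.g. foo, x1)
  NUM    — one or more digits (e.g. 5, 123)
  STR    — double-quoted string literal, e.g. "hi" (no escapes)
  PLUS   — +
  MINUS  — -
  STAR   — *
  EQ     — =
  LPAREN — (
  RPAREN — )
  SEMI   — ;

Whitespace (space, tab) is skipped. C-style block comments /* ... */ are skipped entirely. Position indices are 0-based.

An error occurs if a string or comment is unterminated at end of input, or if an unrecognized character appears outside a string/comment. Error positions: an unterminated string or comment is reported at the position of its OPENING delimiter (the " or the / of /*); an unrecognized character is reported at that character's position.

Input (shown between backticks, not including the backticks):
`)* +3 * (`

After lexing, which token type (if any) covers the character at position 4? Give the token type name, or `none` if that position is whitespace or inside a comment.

pos=0: emit RPAREN ')'
pos=1: emit STAR '*'
pos=3: emit PLUS '+'
pos=4: emit NUM '3' (now at pos=5)
pos=6: emit STAR '*'
pos=8: emit LPAREN '('
DONE. 6 tokens: [RPAREN, STAR, PLUS, NUM, STAR, LPAREN]
Position 4: char is '3' -> NUM

Answer: NUM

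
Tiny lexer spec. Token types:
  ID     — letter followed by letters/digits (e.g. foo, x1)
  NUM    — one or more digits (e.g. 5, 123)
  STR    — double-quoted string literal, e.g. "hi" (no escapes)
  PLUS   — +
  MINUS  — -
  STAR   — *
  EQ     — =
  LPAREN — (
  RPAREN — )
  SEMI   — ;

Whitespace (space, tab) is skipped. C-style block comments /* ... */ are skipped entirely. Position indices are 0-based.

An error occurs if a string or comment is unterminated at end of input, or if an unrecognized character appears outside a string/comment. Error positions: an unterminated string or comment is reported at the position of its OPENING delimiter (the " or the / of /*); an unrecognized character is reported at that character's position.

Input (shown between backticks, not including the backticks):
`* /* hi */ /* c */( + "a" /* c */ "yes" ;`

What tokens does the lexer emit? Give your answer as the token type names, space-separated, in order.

pos=0: emit STAR '*'
pos=2: enter COMMENT mode (saw '/*')
exit COMMENT mode (now at pos=10)
pos=11: enter COMMENT mode (saw '/*')
exit COMMENT mode (now at pos=18)
pos=18: emit LPAREN '('
pos=20: emit PLUS '+'
pos=22: enter STRING mode
pos=22: emit STR "a" (now at pos=25)
pos=26: enter COMMENT mode (saw '/*')
exit COMMENT mode (now at pos=33)
pos=34: enter STRING mode
pos=34: emit STR "yes" (now at pos=39)
pos=40: emit SEMI ';'
DONE. 6 tokens: [STAR, LPAREN, PLUS, STR, STR, SEMI]

Answer: STAR LPAREN PLUS STR STR SEMI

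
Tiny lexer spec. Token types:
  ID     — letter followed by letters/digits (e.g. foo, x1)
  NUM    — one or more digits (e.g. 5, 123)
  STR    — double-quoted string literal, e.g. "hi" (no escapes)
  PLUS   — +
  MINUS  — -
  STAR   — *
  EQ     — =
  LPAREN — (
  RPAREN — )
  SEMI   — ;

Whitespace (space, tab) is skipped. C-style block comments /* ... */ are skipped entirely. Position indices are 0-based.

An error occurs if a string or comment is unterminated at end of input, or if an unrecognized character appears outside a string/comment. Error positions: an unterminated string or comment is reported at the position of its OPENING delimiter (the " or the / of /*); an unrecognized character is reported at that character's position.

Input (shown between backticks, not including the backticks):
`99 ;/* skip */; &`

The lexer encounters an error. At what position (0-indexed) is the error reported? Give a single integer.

Answer: 16

Derivation:
pos=0: emit NUM '99' (now at pos=2)
pos=3: emit SEMI ';'
pos=4: enter COMMENT mode (saw '/*')
exit COMMENT mode (now at pos=14)
pos=14: emit SEMI ';'
pos=16: ERROR — unrecognized char '&'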